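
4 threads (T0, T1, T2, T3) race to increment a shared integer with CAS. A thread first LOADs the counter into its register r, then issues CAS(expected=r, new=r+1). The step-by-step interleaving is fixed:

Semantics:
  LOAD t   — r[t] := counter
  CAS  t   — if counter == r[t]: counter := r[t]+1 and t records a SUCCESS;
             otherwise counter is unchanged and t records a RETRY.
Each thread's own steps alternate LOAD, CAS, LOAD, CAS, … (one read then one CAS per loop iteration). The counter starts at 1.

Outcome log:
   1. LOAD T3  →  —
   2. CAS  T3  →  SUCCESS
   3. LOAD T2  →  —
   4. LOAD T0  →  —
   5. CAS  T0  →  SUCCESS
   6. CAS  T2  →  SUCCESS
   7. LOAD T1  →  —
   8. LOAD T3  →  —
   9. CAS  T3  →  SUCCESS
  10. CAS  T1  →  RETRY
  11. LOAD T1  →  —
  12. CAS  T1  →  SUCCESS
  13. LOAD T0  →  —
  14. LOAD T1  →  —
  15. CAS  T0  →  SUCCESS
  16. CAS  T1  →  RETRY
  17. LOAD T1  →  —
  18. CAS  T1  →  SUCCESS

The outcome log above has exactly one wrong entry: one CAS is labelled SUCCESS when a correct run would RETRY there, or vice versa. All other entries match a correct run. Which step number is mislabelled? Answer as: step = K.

Correct run:
1. LOAD T3 → mem=1 r[T3]=1 [LOAD]
2. CAS T3 → mem=2 r[T3]=1 [OK]
3. LOAD T2 → mem=2 r[T2]=2 [LOAD]
4. LOAD T0 → mem=2 r[T0]=2 [LOAD]
5. CAS T0 → mem=3 r[T0]=2 [OK]
6. CAS T2 → mem=3 r[T2]=2 [RETRY]
7. LOAD T1 → mem=3 r[T1]=3 [LOAD]
8. LOAD T3 → mem=3 r[T3]=3 [LOAD]
9. CAS T3 → mem=4 r[T3]=3 [OK]
10. CAS T1 → mem=4 r[T1]=3 [RETRY]
11. LOAD T1 → mem=4 r[T1]=4 [LOAD]
12. CAS T1 → mem=5 r[T1]=4 [OK]
13. LOAD T0 → mem=5 r[T0]=5 [LOAD]
14. LOAD T1 → mem=5 r[T1]=5 [LOAD]
15. CAS T0 → mem=6 r[T0]=5 [OK]
16. CAS T1 → mem=6 r[T1]=5 [RETRY]
17. LOAD T1 → mem=6 r[T1]=6 [LOAD]
18. CAS T1 → mem=7 r[T1]=6 [OK]
Flip is step 6.

step = 6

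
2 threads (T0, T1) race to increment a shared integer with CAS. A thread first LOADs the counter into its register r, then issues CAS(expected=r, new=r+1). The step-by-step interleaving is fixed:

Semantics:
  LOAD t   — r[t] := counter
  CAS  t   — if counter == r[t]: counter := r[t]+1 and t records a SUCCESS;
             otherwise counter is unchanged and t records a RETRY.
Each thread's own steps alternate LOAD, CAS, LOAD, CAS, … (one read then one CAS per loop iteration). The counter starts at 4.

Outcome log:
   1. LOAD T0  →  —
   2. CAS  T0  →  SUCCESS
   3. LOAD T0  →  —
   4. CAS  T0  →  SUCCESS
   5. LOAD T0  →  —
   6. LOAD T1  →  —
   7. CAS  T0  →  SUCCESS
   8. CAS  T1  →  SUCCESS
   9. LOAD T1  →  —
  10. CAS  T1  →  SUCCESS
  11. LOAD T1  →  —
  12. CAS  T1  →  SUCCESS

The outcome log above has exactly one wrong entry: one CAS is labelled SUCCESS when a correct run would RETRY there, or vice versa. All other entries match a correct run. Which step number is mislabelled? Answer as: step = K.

Reference trace:
   1) LOAD T0:  M=4  r_T0=4
   2) CAS  T0:  M=5  r_T0=4 ✓
   3) LOAD T0:  M=5  r_T0=5
   4) CAS  T0:  M=6  r_T0=5 ✓
   5) LOAD T0:  M=6  r_T0=6
   6) LOAD T1:  M=6  r_T1=6
   7) CAS  T0:  M=7  r_T0=6 ✓
   8) CAS  T1:  M=7  r_T1=6 ✗
   9) LOAD T1:  M=7  r_T1=7
  10) CAS  T1:  M=8  r_T1=7 ✓
  11) LOAD T1:  M=8  r_T1=8
  12) CAS  T1:  M=9  r_T1=8 ✓
Log disagrees first at step 8.

step = 8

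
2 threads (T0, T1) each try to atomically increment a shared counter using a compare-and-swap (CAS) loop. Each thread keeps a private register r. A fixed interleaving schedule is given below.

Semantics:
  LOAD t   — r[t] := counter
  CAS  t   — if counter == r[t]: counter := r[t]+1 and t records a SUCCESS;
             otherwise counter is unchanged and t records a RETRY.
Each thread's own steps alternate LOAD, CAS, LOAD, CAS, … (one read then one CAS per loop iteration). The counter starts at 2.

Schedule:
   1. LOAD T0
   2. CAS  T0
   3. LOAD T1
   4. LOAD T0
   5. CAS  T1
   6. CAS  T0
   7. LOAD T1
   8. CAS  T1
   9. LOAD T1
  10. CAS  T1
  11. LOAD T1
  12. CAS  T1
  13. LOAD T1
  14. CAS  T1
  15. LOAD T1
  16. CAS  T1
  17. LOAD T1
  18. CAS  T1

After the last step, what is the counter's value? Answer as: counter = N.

counter = 10

T0 LOAD — after: cnt=2, r=2 — load
T0 CAS — after: cnt=3, r=2 — ok
T1 LOAD — after: cnt=3, r=3 — load
T0 LOAD — after: cnt=3, r=3 — load
T1 CAS — after: cnt=4, r=3 — ok
T0 CAS — after: cnt=4, r=3 — retry
T1 LOAD — after: cnt=4, r=4 — load
T1 CAS — after: cnt=5, r=4 — ok
T1 LOAD — after: cnt=5, r=5 — load
T1 CAS — after: cnt=6, r=5 — ok
T1 LOAD — after: cnt=6, r=6 — load
T1 CAS — after: cnt=7, r=6 — ok
T1 LOAD — after: cnt=7, r=7 — load
T1 CAS — after: cnt=8, r=7 — ok
T1 LOAD — after: cnt=8, r=8 — load
T1 CAS — after: cnt=9, r=8 — ok
T1 LOAD — after: cnt=9, r=9 — load
T1 CAS — after: cnt=10, r=9 — ok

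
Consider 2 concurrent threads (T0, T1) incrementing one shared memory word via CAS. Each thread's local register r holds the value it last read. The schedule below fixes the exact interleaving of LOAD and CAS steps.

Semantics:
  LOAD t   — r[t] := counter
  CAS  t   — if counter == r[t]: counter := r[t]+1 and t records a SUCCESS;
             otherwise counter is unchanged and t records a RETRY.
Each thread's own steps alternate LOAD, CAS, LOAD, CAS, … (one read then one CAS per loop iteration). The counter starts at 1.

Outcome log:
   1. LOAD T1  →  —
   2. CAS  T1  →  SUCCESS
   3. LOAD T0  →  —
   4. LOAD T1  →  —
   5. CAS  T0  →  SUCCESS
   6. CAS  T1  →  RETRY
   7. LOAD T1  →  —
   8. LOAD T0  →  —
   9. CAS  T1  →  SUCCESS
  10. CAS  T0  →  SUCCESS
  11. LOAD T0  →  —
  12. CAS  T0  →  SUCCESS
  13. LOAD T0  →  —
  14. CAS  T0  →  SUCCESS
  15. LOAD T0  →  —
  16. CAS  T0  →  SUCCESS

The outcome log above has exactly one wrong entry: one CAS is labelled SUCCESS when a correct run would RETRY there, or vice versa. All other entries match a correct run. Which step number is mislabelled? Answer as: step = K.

step = 10

Reference trace:
T1 LOAD — after: cnt=1, r=1 — load
T1 CAS — after: cnt=2, r=1 — ok
T0 LOAD — after: cnt=2, r=2 — load
T1 LOAD — after: cnt=2, r=2 — load
T0 CAS — after: cnt=3, r=2 — ok
T1 CAS — after: cnt=3, r=2 — retry
T1 LOAD — after: cnt=3, r=3 — load
T0 LOAD — after: cnt=3, r=3 — load
T1 CAS — after: cnt=4, r=3 — ok
T0 CAS — after: cnt=4, r=3 — retry
T0 LOAD — after: cnt=4, r=4 — load
T0 CAS — after: cnt=5, r=4 — ok
T0 LOAD — after: cnt=5, r=5 — load
T0 CAS — after: cnt=6, r=5 — ok
T0 LOAD — after: cnt=6, r=6 — load
T0 CAS — after: cnt=7, r=6 — ok
Log disagrees first at step 10.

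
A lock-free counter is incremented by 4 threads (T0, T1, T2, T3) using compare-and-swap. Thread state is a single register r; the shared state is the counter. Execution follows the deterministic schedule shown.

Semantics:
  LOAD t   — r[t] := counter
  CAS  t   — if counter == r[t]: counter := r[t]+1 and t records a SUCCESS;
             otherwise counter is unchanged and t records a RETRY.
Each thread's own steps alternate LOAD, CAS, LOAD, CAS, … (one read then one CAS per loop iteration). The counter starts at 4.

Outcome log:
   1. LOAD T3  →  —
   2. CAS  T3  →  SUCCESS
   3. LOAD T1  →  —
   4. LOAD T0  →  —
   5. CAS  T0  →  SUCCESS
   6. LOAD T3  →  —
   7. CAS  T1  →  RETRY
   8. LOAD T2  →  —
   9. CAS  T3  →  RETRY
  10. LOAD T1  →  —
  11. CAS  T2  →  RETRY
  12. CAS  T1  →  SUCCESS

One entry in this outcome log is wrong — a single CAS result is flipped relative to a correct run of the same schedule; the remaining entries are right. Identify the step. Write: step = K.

Re-executing:
step 1: T3 LOAD ⇒ load; ctr=4 reg=4
step 2: T3 CAS ⇒ ok; ctr=5 reg=4
step 3: T1 LOAD ⇒ load; ctr=5 reg=5
step 4: T0 LOAD ⇒ load; ctr=5 reg=5
step 5: T0 CAS ⇒ ok; ctr=6 reg=5
step 6: T3 LOAD ⇒ load; ctr=6 reg=6
step 7: T1 CAS ⇒ retry; ctr=6 reg=5
step 8: T2 LOAD ⇒ load; ctr=6 reg=6
step 9: T3 CAS ⇒ ok; ctr=7 reg=6
step 10: T1 LOAD ⇒ load; ctr=7 reg=7
step 11: T2 CAS ⇒ retry; ctr=7 reg=6
step 12: T1 CAS ⇒ ok; ctr=8 reg=7
Mismatch at 9.

step = 9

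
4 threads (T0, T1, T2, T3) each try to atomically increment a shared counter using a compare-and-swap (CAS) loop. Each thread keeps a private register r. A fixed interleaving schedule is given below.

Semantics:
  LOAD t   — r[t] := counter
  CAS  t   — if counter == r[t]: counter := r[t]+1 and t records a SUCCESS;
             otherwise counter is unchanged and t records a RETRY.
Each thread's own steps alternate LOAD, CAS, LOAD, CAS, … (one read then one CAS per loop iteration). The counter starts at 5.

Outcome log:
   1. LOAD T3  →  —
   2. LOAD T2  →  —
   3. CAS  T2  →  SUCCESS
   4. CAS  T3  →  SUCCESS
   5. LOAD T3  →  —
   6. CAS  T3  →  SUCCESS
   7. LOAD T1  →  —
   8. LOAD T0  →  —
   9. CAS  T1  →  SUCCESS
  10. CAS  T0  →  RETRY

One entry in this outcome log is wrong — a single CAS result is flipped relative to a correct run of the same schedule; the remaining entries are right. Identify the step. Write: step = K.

Reference trace:
step 1: T3 LOAD ⇒ load; ctr=5 reg=5
step 2: T2 LOAD ⇒ load; ctr=5 reg=5
step 3: T2 CAS ⇒ ok; ctr=6 reg=5
step 4: T3 CAS ⇒ retry; ctr=6 reg=5
step 5: T3 LOAD ⇒ load; ctr=6 reg=6
step 6: T3 CAS ⇒ ok; ctr=7 reg=6
step 7: T1 LOAD ⇒ load; ctr=7 reg=7
step 8: T0 LOAD ⇒ load; ctr=7 reg=7
step 9: T1 CAS ⇒ ok; ctr=8 reg=7
step 10: T0 CAS ⇒ retry; ctr=8 reg=7
Flip is step 4.

step = 4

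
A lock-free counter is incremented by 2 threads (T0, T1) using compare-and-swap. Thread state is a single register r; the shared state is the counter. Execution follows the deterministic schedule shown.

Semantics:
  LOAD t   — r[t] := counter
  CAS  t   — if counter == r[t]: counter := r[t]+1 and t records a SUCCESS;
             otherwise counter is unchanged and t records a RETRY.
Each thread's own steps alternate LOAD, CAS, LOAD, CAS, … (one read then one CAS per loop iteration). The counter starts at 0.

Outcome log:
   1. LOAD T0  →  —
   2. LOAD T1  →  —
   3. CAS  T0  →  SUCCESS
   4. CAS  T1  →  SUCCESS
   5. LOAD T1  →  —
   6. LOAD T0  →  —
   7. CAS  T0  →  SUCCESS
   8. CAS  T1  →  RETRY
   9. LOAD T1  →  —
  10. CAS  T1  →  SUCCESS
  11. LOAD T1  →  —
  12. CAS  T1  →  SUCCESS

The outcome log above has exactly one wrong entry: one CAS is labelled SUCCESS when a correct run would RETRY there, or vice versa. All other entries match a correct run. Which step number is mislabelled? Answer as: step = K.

Reference trace:
#1 T0 reads 0
#2 T1 reads 0
#3 T0 CAS(0→1) writes; counter now 1
#4 T1 CAS(0→1) fails; counter now 1
#5 T1 reads 1
#6 T0 reads 1
#7 T0 CAS(1→2) writes; counter now 2
#8 T1 CAS(1→2) fails; counter now 2
#9 T1 reads 2
#10 T1 CAS(2→3) writes; counter now 3
#11 T1 reads 3
#12 T1 CAS(3→4) writes; counter now 4
Log disagrees first at step 4.

step = 4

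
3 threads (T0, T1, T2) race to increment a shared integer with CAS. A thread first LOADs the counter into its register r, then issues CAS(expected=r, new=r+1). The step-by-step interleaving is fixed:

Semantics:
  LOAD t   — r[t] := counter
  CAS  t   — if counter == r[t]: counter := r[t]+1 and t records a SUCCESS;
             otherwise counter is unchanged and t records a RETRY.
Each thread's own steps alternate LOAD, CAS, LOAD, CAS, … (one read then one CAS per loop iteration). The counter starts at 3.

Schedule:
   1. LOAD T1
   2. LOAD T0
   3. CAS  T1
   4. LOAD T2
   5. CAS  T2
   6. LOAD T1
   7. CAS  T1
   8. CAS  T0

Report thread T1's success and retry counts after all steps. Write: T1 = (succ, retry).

T1 = (2, 0)

1. LOAD T1 → mem=3 r[T1]=3 [LOAD]
2. LOAD T0 → mem=3 r[T0]=3 [LOAD]
3. CAS T1 → mem=4 r[T1]=3 [OK]
4. LOAD T2 → mem=4 r[T2]=4 [LOAD]
5. CAS T2 → mem=5 r[T2]=4 [OK]
6. LOAD T1 → mem=5 r[T1]=5 [LOAD]
7. CAS T1 → mem=6 r[T1]=5 [OK]
8. CAS T0 → mem=6 r[T0]=3 [RETRY]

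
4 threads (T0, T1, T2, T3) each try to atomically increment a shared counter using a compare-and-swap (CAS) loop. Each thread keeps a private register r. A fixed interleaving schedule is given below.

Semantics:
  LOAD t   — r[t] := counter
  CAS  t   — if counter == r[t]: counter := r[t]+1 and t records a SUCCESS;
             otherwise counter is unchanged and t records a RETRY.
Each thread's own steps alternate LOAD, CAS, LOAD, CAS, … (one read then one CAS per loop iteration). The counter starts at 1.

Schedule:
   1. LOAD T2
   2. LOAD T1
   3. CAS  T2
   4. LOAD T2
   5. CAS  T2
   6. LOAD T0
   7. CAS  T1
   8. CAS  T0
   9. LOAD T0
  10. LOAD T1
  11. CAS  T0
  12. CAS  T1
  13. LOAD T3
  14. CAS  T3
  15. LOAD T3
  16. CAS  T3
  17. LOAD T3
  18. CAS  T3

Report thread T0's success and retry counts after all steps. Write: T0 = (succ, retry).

T0 = (2, 0)

T2 LOAD — after: cnt=1, r=1 — load
T1 LOAD — after: cnt=1, r=1 — load
T2 CAS — after: cnt=2, r=1 — ok
T2 LOAD — after: cnt=2, r=2 — load
T2 CAS — after: cnt=3, r=2 — ok
T0 LOAD — after: cnt=3, r=3 — load
T1 CAS — after: cnt=3, r=1 — retry
T0 CAS — after: cnt=4, r=3 — ok
T0 LOAD — after: cnt=4, r=4 — load
T1 LOAD — after: cnt=4, r=4 — load
T0 CAS — after: cnt=5, r=4 — ok
T1 CAS — after: cnt=5, r=4 — retry
T3 LOAD — after: cnt=5, r=5 — load
T3 CAS — after: cnt=6, r=5 — ok
T3 LOAD — after: cnt=6, r=6 — load
T3 CAS — after: cnt=7, r=6 — ok
T3 LOAD — after: cnt=7, r=7 — load
T3 CAS — after: cnt=8, r=7 — ok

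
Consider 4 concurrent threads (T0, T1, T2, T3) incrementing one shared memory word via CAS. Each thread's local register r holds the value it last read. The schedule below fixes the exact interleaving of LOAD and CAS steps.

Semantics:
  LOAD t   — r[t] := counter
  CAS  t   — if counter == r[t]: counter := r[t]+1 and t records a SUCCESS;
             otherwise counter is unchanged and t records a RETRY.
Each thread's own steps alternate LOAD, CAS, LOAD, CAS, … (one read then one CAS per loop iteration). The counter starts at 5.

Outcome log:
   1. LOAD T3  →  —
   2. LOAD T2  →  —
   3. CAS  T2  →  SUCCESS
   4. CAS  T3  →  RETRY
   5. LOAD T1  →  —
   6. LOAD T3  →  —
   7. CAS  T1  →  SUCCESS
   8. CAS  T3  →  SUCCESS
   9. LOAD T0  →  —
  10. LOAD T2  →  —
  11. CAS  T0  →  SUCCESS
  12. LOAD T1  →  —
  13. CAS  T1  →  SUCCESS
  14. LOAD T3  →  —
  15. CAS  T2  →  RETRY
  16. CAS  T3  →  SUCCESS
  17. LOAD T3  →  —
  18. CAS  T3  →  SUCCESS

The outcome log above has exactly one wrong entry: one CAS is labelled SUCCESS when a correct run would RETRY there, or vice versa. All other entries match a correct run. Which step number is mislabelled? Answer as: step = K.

step = 8

Re-executing:
1. LOAD T3 → mem=5 r[T3]=5 [LOAD]
2. LOAD T2 → mem=5 r[T2]=5 [LOAD]
3. CAS T2 → mem=6 r[T2]=5 [OK]
4. CAS T3 → mem=6 r[T3]=5 [RETRY]
5. LOAD T1 → mem=6 r[T1]=6 [LOAD]
6. LOAD T3 → mem=6 r[T3]=6 [LOAD]
7. CAS T1 → mem=7 r[T1]=6 [OK]
8. CAS T3 → mem=7 r[T3]=6 [RETRY]
9. LOAD T0 → mem=7 r[T0]=7 [LOAD]
10. LOAD T2 → mem=7 r[T2]=7 [LOAD]
11. CAS T0 → mem=8 r[T0]=7 [OK]
12. LOAD T1 → mem=8 r[T1]=8 [LOAD]
13. CAS T1 → mem=9 r[T1]=8 [OK]
14. LOAD T3 → mem=9 r[T3]=9 [LOAD]
15. CAS T2 → mem=9 r[T2]=7 [RETRY]
16. CAS T3 → mem=10 r[T3]=9 [OK]
17. LOAD T3 → mem=10 r[T3]=10 [LOAD]
18. CAS T3 → mem=11 r[T3]=10 [OK]
Mismatch at 8.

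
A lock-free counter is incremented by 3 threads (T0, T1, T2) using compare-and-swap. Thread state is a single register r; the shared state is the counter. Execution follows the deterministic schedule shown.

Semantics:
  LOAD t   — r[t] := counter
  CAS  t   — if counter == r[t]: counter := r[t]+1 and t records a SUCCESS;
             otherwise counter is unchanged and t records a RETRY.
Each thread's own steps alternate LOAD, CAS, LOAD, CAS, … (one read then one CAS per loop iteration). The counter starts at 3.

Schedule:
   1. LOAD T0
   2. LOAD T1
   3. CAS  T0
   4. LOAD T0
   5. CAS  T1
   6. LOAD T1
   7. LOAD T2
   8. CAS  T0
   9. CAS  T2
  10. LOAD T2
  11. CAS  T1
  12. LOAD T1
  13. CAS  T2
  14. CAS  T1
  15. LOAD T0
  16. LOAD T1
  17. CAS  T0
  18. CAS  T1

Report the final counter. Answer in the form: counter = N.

counter = 7

T0 LOAD — after: cnt=3, r=3 — load
T1 LOAD — after: cnt=3, r=3 — load
T0 CAS — after: cnt=4, r=3 — ok
T0 LOAD — after: cnt=4, r=4 — load
T1 CAS — after: cnt=4, r=3 — retry
T1 LOAD — after: cnt=4, r=4 — load
T2 LOAD — after: cnt=4, r=4 — load
T0 CAS — after: cnt=5, r=4 — ok
T2 CAS — after: cnt=5, r=4 — retry
T2 LOAD — after: cnt=5, r=5 — load
T1 CAS — after: cnt=5, r=4 — retry
T1 LOAD — after: cnt=5, r=5 — load
T2 CAS — after: cnt=6, r=5 — ok
T1 CAS — after: cnt=6, r=5 — retry
T0 LOAD — after: cnt=6, r=6 — load
T1 LOAD — after: cnt=6, r=6 — load
T0 CAS — after: cnt=7, r=6 — ok
T1 CAS — after: cnt=7, r=6 — retry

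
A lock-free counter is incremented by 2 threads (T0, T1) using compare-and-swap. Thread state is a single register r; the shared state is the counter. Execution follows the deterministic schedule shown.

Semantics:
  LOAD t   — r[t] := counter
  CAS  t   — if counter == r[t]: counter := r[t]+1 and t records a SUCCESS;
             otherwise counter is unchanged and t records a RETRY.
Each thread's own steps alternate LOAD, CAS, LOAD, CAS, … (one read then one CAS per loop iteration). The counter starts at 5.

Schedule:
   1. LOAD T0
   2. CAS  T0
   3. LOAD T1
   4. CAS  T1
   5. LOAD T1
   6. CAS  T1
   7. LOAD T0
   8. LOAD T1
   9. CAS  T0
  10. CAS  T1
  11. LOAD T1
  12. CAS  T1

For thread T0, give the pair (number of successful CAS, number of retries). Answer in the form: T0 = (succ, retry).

T0 = (2, 0)

   1) LOAD T0:  M=5  r_T0=5
   2) CAS  T0:  M=6  r_T0=5 ✓
   3) LOAD T1:  M=6  r_T1=6
   4) CAS  T1:  M=7  r_T1=6 ✓
   5) LOAD T1:  M=7  r_T1=7
   6) CAS  T1:  M=8  r_T1=7 ✓
   7) LOAD T0:  M=8  r_T0=8
   8) LOAD T1:  M=8  r_T1=8
   9) CAS  T0:  M=9  r_T0=8 ✓
  10) CAS  T1:  M=9  r_T1=8 ✗
  11) LOAD T1:  M=9  r_T1=9
  12) CAS  T1:  M=10  r_T1=9 ✓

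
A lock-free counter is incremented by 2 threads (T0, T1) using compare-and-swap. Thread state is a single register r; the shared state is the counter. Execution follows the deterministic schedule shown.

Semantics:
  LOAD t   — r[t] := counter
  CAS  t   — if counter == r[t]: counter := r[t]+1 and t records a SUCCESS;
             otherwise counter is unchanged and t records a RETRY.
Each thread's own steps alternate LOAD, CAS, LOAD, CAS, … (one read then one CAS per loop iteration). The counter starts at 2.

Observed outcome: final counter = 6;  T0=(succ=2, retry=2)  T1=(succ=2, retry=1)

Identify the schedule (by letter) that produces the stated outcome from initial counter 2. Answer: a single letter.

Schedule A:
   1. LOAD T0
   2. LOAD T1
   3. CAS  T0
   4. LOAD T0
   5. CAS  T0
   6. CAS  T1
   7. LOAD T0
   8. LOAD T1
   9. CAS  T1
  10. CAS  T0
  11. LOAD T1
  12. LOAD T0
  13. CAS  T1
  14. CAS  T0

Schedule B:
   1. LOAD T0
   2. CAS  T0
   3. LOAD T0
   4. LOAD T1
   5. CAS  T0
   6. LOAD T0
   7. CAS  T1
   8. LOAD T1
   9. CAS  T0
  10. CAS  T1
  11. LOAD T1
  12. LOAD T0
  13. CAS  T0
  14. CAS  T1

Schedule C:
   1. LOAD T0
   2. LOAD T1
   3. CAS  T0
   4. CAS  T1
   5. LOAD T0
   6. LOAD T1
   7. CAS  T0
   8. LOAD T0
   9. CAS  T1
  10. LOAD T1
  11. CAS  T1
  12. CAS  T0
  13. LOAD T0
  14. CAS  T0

A

Run A:
   1) LOAD T0:  M=2  r_T0=2
   2) LOAD T1:  M=2  r_T1=2
   3) CAS  T0:  M=3  r_T0=2 ✓
   4) LOAD T0:  M=3  r_T0=3
   5) CAS  T0:  M=4  r_T0=3 ✓
   6) CAS  T1:  M=4  r_T1=2 ✗
   7) LOAD T0:  M=4  r_T0=4
   8) LOAD T1:  M=4  r_T1=4
   9) CAS  T1:  M=5  r_T1=4 ✓
  10) CAS  T0:  M=5  r_T0=4 ✗
  11) LOAD T1:  M=5  r_T1=5
  12) LOAD T0:  M=5  r_T0=5
  13) CAS  T1:  M=6  r_T1=5 ✓
  14) CAS  T0:  M=6  r_T0=5 ✗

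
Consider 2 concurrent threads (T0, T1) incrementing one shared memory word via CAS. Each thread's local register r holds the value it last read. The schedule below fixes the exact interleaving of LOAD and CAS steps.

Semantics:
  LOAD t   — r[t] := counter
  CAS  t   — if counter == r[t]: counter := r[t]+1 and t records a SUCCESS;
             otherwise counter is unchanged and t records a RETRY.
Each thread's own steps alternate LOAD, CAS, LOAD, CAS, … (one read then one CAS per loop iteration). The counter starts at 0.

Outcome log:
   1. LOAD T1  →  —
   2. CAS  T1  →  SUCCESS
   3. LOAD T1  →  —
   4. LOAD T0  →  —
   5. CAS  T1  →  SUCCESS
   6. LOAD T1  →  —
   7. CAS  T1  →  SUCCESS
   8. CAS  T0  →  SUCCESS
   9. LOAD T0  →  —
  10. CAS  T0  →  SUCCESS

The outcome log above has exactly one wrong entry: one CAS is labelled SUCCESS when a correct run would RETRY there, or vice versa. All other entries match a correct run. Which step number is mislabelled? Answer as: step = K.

Reference trace:
step 1: T1 LOAD ⇒ load; ctr=0 reg=0
step 2: T1 CAS ⇒ ok; ctr=1 reg=0
step 3: T1 LOAD ⇒ load; ctr=1 reg=1
step 4: T0 LOAD ⇒ load; ctr=1 reg=1
step 5: T1 CAS ⇒ ok; ctr=2 reg=1
step 6: T1 LOAD ⇒ load; ctr=2 reg=2
step 7: T1 CAS ⇒ ok; ctr=3 reg=2
step 8: T0 CAS ⇒ retry; ctr=3 reg=1
step 9: T0 LOAD ⇒ load; ctr=3 reg=3
step 10: T0 CAS ⇒ ok; ctr=4 reg=3
Log disagrees first at step 8.

step = 8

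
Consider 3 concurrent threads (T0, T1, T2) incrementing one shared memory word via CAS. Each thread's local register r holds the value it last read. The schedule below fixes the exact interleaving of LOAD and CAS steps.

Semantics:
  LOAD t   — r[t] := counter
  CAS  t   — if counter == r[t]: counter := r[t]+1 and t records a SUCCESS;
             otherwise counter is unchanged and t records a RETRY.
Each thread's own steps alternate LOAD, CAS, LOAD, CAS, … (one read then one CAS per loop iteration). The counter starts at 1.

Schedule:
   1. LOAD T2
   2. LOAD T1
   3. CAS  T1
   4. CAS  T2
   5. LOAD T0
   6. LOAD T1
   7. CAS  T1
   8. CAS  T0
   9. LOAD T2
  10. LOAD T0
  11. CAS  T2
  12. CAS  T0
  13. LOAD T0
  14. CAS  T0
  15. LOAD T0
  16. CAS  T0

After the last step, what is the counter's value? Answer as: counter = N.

1. LOAD T2 → mem=1 r[T2]=1 [LOAD]
2. LOAD T1 → mem=1 r[T1]=1 [LOAD]
3. CAS T1 → mem=2 r[T1]=1 [OK]
4. CAS T2 → mem=2 r[T2]=1 [RETRY]
5. LOAD T0 → mem=2 r[T0]=2 [LOAD]
6. LOAD T1 → mem=2 r[T1]=2 [LOAD]
7. CAS T1 → mem=3 r[T1]=2 [OK]
8. CAS T0 → mem=3 r[T0]=2 [RETRY]
9. LOAD T2 → mem=3 r[T2]=3 [LOAD]
10. LOAD T0 → mem=3 r[T0]=3 [LOAD]
11. CAS T2 → mem=4 r[T2]=3 [OK]
12. CAS T0 → mem=4 r[T0]=3 [RETRY]
13. LOAD T0 → mem=4 r[T0]=4 [LOAD]
14. CAS T0 → mem=5 r[T0]=4 [OK]
15. LOAD T0 → mem=5 r[T0]=5 [LOAD]
16. CAS T0 → mem=6 r[T0]=5 [OK]

counter = 6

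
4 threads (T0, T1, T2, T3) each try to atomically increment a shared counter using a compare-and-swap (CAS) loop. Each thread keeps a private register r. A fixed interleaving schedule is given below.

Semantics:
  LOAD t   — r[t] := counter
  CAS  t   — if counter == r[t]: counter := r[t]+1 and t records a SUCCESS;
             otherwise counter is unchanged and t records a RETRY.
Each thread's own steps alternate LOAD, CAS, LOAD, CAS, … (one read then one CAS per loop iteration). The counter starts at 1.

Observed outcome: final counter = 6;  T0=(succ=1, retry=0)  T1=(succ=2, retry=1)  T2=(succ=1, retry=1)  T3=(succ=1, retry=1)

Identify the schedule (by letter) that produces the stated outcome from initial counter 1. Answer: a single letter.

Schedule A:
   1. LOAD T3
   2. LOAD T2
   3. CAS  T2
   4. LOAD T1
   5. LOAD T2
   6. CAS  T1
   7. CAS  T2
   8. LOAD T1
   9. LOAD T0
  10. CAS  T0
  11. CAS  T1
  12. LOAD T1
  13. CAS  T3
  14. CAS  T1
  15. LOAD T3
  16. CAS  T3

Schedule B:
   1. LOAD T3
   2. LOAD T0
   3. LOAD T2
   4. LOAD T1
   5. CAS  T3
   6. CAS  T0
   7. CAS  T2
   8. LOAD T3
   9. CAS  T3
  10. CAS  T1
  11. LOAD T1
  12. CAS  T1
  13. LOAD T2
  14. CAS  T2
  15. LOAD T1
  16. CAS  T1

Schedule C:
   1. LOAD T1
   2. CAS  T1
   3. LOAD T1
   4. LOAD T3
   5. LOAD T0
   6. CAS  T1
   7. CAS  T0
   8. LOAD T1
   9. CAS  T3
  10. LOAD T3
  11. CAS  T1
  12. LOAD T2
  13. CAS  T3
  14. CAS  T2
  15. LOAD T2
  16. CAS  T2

A

Simulating candidate A:
   1) LOAD T3:  M=1  r_T3=1
   2) LOAD T2:  M=1  r_T2=1
   3) CAS  T2:  M=2  r_T2=1 ✓
   4) LOAD T1:  M=2  r_T1=2
   5) LOAD T2:  M=2  r_T2=2
   6) CAS  T1:  M=3  r_T1=2 ✓
   7) CAS  T2:  M=3  r_T2=2 ✗
   8) LOAD T1:  M=3  r_T1=3
   9) LOAD T0:  M=3  r_T0=3
  10) CAS  T0:  M=4  r_T0=3 ✓
  11) CAS  T1:  M=4  r_T1=3 ✗
  12) LOAD T1:  M=4  r_T1=4
  13) CAS  T3:  M=4  r_T3=1 ✗
  14) CAS  T1:  M=5  r_T1=4 ✓
  15) LOAD T3:  M=5  r_T3=5
  16) CAS  T3:  M=6  r_T3=5 ✓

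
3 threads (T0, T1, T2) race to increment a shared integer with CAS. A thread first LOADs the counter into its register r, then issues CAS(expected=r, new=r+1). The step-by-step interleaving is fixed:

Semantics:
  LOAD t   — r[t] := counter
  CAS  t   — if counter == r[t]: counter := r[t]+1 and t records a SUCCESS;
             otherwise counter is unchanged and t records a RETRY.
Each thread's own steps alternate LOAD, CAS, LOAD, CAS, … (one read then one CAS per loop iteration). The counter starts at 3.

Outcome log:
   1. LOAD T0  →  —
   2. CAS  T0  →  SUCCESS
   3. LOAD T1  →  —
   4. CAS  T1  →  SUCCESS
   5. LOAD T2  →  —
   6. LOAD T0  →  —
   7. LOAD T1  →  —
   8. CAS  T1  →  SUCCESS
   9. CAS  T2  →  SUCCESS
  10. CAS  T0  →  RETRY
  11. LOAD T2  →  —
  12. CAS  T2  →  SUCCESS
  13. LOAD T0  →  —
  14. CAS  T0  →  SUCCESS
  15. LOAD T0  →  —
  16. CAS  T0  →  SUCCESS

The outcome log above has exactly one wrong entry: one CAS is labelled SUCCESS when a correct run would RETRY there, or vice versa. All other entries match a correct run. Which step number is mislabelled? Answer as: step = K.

step = 9

Re-executing:
1. LOAD T0 → mem=3 r[T0]=3 [LOAD]
2. CAS T0 → mem=4 r[T0]=3 [OK]
3. LOAD T1 → mem=4 r[T1]=4 [LOAD]
4. CAS T1 → mem=5 r[T1]=4 [OK]
5. LOAD T2 → mem=5 r[T2]=5 [LOAD]
6. LOAD T0 → mem=5 r[T0]=5 [LOAD]
7. LOAD T1 → mem=5 r[T1]=5 [LOAD]
8. CAS T1 → mem=6 r[T1]=5 [OK]
9. CAS T2 → mem=6 r[T2]=5 [RETRY]
10. CAS T0 → mem=6 r[T0]=5 [RETRY]
11. LOAD T2 → mem=6 r[T2]=6 [LOAD]
12. CAS T2 → mem=7 r[T2]=6 [OK]
13. LOAD T0 → mem=7 r[T0]=7 [LOAD]
14. CAS T0 → mem=8 r[T0]=7 [OK]
15. LOAD T0 → mem=8 r[T0]=8 [LOAD]
16. CAS T0 → mem=9 r[T0]=8 [OK]
Log disagrees first at step 9.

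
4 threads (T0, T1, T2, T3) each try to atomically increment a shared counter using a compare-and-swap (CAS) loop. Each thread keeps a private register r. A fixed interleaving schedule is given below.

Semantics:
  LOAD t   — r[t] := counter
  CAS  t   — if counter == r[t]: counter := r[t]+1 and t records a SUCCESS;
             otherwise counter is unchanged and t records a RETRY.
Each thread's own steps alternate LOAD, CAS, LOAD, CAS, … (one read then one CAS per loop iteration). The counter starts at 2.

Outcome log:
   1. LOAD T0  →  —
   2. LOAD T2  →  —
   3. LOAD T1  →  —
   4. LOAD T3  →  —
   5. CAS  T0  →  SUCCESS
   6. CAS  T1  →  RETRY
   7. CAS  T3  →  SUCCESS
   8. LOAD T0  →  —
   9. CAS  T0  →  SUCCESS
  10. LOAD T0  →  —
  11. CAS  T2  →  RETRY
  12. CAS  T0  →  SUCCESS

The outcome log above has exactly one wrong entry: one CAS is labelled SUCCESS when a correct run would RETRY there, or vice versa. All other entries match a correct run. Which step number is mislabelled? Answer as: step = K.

Re-executing:
step 1: T0 LOAD ⇒ load; ctr=2 reg=2
step 2: T2 LOAD ⇒ load; ctr=2 reg=2
step 3: T1 LOAD ⇒ load; ctr=2 reg=2
step 4: T3 LOAD ⇒ load; ctr=2 reg=2
step 5: T0 CAS ⇒ ok; ctr=3 reg=2
step 6: T1 CAS ⇒ retry; ctr=3 reg=2
step 7: T3 CAS ⇒ retry; ctr=3 reg=2
step 8: T0 LOAD ⇒ load; ctr=3 reg=3
step 9: T0 CAS ⇒ ok; ctr=4 reg=3
step 10: T0 LOAD ⇒ load; ctr=4 reg=4
step 11: T2 CAS ⇒ retry; ctr=4 reg=2
step 12: T0 CAS ⇒ ok; ctr=5 reg=4
Log disagrees first at step 7.

step = 7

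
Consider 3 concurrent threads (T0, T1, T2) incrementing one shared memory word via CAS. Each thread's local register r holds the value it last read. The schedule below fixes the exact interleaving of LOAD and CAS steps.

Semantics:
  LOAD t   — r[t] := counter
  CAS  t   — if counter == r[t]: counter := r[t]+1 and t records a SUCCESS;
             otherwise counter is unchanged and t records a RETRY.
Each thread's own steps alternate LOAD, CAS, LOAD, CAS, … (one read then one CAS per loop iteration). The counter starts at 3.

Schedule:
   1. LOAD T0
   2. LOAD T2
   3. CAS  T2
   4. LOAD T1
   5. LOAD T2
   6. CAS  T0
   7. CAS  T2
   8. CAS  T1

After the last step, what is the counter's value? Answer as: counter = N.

T0 LOAD — after: cnt=3, r=3 — load
T2 LOAD — after: cnt=3, r=3 — load
T2 CAS — after: cnt=4, r=3 — ok
T1 LOAD — after: cnt=4, r=4 — load
T2 LOAD — after: cnt=4, r=4 — load
T0 CAS — after: cnt=4, r=3 — retry
T2 CAS — after: cnt=5, r=4 — ok
T1 CAS — after: cnt=5, r=4 — retry

counter = 5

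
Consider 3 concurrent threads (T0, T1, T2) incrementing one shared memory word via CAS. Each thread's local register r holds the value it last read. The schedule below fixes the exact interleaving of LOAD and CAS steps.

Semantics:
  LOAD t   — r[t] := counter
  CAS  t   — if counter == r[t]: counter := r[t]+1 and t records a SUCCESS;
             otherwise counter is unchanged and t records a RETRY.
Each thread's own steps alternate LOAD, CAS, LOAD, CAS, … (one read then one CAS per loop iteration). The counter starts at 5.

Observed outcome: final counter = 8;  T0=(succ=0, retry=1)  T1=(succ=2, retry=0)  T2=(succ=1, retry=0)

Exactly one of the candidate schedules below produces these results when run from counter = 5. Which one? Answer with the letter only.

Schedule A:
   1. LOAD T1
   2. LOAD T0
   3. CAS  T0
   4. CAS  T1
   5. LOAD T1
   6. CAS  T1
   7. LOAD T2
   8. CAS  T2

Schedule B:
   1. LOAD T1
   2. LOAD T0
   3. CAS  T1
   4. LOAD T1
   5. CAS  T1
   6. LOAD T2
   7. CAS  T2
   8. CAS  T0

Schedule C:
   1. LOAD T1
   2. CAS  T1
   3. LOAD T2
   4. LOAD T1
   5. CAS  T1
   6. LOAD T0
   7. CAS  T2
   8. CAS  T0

B

Tracing schedule B:
[1] T1.load  rd  (counter 5, T1.r 5)
[2] T0.load  rd  (counter 5, T0.r 5)
[3] T1.cas  hit  (counter 6, T1.r 5)
[4] T1.load  rd  (counter 6, T1.r 6)
[5] T1.cas  hit  (counter 7, T1.r 6)
[6] T2.load  rd  (counter 7, T2.r 7)
[7] T2.cas  hit  (counter 8, T2.r 7)
[8] T0.cas  miss  (counter 8, T0.r 5)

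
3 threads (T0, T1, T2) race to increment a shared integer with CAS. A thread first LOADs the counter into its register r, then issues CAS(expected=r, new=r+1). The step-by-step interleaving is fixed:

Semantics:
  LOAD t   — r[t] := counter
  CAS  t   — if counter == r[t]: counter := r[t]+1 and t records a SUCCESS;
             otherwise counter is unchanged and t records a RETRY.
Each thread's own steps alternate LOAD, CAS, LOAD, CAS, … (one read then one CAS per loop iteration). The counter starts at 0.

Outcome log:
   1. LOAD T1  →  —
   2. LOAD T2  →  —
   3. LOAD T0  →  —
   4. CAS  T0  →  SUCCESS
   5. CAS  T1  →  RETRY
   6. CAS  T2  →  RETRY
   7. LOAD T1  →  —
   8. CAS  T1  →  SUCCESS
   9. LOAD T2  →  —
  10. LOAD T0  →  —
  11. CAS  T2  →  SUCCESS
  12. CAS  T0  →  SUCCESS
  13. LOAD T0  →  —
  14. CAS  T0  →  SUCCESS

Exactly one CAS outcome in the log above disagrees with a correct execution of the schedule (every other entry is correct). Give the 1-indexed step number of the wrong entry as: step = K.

step = 12

Reference trace:
[1] T1.load  rd  (counter 0, T1.r 0)
[2] T2.load  rd  (counter 0, T2.r 0)
[3] T0.load  rd  (counter 0, T0.r 0)
[4] T0.cas  hit  (counter 1, T0.r 0)
[5] T1.cas  miss  (counter 1, T1.r 0)
[6] T2.cas  miss  (counter 1, T2.r 0)
[7] T1.load  rd  (counter 1, T1.r 1)
[8] T1.cas  hit  (counter 2, T1.r 1)
[9] T2.load  rd  (counter 2, T2.r 2)
[10] T0.load  rd  (counter 2, T0.r 2)
[11] T2.cas  hit  (counter 3, T2.r 2)
[12] T0.cas  miss  (counter 3, T0.r 2)
[13] T0.load  rd  (counter 3, T0.r 3)
[14] T0.cas  hit  (counter 4, T0.r 3)
Mismatch at 12.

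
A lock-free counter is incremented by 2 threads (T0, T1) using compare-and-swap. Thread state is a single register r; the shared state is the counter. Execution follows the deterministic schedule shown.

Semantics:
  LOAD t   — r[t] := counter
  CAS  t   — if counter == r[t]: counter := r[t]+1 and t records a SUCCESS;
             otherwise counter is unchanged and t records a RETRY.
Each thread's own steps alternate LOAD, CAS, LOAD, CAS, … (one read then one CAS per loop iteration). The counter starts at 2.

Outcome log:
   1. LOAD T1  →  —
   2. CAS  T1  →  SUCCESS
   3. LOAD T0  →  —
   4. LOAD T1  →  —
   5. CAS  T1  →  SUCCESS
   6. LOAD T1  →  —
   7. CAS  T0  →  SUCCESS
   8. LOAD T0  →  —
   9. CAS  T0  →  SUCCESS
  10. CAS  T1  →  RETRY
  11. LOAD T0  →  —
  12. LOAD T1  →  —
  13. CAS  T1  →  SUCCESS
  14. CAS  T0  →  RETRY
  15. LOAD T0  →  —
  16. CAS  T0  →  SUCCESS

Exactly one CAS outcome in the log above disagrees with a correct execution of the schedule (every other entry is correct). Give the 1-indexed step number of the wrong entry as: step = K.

step = 7

Re-executing:
#1 T1 reads 2
#2 T1 CAS(2→3) writes; counter now 3
#3 T0 reads 3
#4 T1 reads 3
#5 T1 CAS(3→4) writes; counter now 4
#6 T1 reads 4
#7 T0 CAS(3→4) fails; counter now 4
#8 T0 reads 4
#9 T0 CAS(4→5) writes; counter now 5
#10 T1 CAS(4→5) fails; counter now 5
#11 T0 reads 5
#12 T1 reads 5
#13 T1 CAS(5→6) writes; counter now 6
#14 T0 CAS(5→6) fails; counter now 6
#15 T0 reads 6
#16 T0 CAS(6→7) writes; counter now 7
Mismatch at 7.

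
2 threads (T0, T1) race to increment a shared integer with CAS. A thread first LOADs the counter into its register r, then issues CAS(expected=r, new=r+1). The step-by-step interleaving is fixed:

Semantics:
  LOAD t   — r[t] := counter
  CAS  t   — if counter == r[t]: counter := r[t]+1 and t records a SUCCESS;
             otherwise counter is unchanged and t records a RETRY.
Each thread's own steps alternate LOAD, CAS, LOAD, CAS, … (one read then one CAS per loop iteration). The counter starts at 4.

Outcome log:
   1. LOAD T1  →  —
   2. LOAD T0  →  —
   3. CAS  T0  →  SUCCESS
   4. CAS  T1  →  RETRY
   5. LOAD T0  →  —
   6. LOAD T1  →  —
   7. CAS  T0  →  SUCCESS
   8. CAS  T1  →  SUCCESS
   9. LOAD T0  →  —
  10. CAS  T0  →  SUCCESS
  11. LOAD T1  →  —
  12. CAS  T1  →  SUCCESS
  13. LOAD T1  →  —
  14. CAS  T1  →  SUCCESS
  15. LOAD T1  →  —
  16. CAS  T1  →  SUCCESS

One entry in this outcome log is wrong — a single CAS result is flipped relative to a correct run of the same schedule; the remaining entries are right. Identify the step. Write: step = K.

Re-executing:
[1] T1.load  rd  (counter 4, T1.r 4)
[2] T0.load  rd  (counter 4, T0.r 4)
[3] T0.cas  hit  (counter 5, T0.r 4)
[4] T1.cas  miss  (counter 5, T1.r 4)
[5] T0.load  rd  (counter 5, T0.r 5)
[6] T1.load  rd  (counter 5, T1.r 5)
[7] T0.cas  hit  (counter 6, T0.r 5)
[8] T1.cas  miss  (counter 6, T1.r 5)
[9] T0.load  rd  (counter 6, T0.r 6)
[10] T0.cas  hit  (counter 7, T0.r 6)
[11] T1.load  rd  (counter 7, T1.r 7)
[12] T1.cas  hit  (counter 8, T1.r 7)
[13] T1.load  rd  (counter 8, T1.r 8)
[14] T1.cas  hit  (counter 9, T1.r 8)
[15] T1.load  rd  (counter 9, T1.r 9)
[16] T1.cas  hit  (counter 10, T1.r 9)
Flip is step 8.

step = 8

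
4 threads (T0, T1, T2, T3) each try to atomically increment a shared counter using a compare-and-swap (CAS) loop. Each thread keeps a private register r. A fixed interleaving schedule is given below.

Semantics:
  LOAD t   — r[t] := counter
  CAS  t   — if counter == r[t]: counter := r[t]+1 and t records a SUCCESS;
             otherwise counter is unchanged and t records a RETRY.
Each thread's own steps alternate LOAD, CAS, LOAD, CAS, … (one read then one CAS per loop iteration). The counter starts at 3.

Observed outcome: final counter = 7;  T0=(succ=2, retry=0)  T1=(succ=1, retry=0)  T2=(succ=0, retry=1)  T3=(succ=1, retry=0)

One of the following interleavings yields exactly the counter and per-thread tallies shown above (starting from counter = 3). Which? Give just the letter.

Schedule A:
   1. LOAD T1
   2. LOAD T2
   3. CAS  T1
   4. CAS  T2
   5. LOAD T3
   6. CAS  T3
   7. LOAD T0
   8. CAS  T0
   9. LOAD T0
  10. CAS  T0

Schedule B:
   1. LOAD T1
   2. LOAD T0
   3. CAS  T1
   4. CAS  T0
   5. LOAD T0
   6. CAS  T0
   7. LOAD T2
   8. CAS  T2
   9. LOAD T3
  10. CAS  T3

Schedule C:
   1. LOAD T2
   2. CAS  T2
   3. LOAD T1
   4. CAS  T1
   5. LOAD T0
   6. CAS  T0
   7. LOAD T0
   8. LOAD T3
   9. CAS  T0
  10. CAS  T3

A

Tracing schedule A:
1. LOAD T1 → mem=3 r[T1]=3 [LOAD]
2. LOAD T2 → mem=3 r[T2]=3 [LOAD]
3. CAS T1 → mem=4 r[T1]=3 [OK]
4. CAS T2 → mem=4 r[T2]=3 [RETRY]
5. LOAD T3 → mem=4 r[T3]=4 [LOAD]
6. CAS T3 → mem=5 r[T3]=4 [OK]
7. LOAD T0 → mem=5 r[T0]=5 [LOAD]
8. CAS T0 → mem=6 r[T0]=5 [OK]
9. LOAD T0 → mem=6 r[T0]=6 [LOAD]
10. CAS T0 → mem=7 r[T0]=6 [OK]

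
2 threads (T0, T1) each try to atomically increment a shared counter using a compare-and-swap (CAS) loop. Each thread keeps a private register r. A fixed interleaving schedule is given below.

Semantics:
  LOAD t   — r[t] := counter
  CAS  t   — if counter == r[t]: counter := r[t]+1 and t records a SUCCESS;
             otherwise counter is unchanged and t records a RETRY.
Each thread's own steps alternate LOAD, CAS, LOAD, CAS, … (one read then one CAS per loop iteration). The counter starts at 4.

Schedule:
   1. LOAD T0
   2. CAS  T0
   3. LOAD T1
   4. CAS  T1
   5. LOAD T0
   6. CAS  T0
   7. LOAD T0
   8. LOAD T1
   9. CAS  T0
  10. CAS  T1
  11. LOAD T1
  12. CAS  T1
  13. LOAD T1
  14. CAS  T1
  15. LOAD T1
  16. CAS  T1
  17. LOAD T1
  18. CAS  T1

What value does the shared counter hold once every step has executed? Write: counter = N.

1. LOAD T0 → mem=4 r[T0]=4 [LOAD]
2. CAS T0 → mem=5 r[T0]=4 [OK]
3. LOAD T1 → mem=5 r[T1]=5 [LOAD]
4. CAS T1 → mem=6 r[T1]=5 [OK]
5. LOAD T0 → mem=6 r[T0]=6 [LOAD]
6. CAS T0 → mem=7 r[T0]=6 [OK]
7. LOAD T0 → mem=7 r[T0]=7 [LOAD]
8. LOAD T1 → mem=7 r[T1]=7 [LOAD]
9. CAS T0 → mem=8 r[T0]=7 [OK]
10. CAS T1 → mem=8 r[T1]=7 [RETRY]
11. LOAD T1 → mem=8 r[T1]=8 [LOAD]
12. CAS T1 → mem=9 r[T1]=8 [OK]
13. LOAD T1 → mem=9 r[T1]=9 [LOAD]
14. CAS T1 → mem=10 r[T1]=9 [OK]
15. LOAD T1 → mem=10 r[T1]=10 [LOAD]
16. CAS T1 → mem=11 r[T1]=10 [OK]
17. LOAD T1 → mem=11 r[T1]=11 [LOAD]
18. CAS T1 → mem=12 r[T1]=11 [OK]

counter = 12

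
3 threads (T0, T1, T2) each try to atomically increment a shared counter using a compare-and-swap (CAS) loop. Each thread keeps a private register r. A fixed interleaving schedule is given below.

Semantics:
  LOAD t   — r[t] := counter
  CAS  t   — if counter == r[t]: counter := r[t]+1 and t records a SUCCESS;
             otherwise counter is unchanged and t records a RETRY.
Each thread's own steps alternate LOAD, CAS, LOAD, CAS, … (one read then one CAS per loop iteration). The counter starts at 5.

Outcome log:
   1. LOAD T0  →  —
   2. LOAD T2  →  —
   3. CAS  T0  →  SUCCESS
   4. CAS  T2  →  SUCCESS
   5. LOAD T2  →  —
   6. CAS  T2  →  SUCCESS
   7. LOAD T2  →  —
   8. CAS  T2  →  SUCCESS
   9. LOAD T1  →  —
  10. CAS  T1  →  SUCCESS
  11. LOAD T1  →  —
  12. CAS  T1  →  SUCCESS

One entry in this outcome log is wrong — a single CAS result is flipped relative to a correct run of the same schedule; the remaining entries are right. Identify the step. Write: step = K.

step = 4

Re-executing:
1. LOAD T0 → mem=5 r[T0]=5 [LOAD]
2. LOAD T2 → mem=5 r[T2]=5 [LOAD]
3. CAS T0 → mem=6 r[T0]=5 [OK]
4. CAS T2 → mem=6 r[T2]=5 [RETRY]
5. LOAD T2 → mem=6 r[T2]=6 [LOAD]
6. CAS T2 → mem=7 r[T2]=6 [OK]
7. LOAD T2 → mem=7 r[T2]=7 [LOAD]
8. CAS T2 → mem=8 r[T2]=7 [OK]
9. LOAD T1 → mem=8 r[T1]=8 [LOAD]
10. CAS T1 → mem=9 r[T1]=8 [OK]
11. LOAD T1 → mem=9 r[T1]=9 [LOAD]
12. CAS T1 → mem=10 r[T1]=9 [OK]
Flip is step 4.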